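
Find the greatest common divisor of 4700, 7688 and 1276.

4

4700 = 2² · 5² · 47; 7688 = 2³ · 31²; 1276 = 2² · 11 · 29
gcd takes min exponent of each prime: 2² = 4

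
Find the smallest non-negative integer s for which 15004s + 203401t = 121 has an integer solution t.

Euclid: 203401 = 13·15004 + 8349; 15004 = 1·8349 + 6655; 8349 = 1·6655 + 1694; 6655 = 3·1694 + 1573; 1694 = 1·1573 + 121; 1573 = 13·121 + 0 → gcd = 121; 121 = 121·1.
Back-substitution yields 15004·(-122) + 203401·(9) = 121, so one solution is s = -122·1 = -122, t = 9·1 = 9.
Solutions in s differ by 203401/121 = 1681; the one in [0, 1681) is -122 mod 1681 = 1559.

1559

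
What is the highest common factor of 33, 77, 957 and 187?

11

gcd(33, 77): 77 = 2·33 + 11; 33 = 3·11 + 0 → 11
gcd(11, 957): 957 = 87·11 + 0 → 11
gcd(11, 187): 187 = 17·11 + 0 → 11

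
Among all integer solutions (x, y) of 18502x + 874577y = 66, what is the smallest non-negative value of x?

Reduce mod 874577: 18502x ≡ 66 (mod 874577). With g = gcd(18502, 874577) = 11 dividing 66, divide through: 1682x ≡ 6 (mod 79507).
Since gcd(1682, 79507) = 1, x ≡ 6·(1682)⁻¹ ≡ 37910 (mod 79507). Smallest non-negative: 37910.

37910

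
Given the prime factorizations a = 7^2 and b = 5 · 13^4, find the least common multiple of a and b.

max exponent per prime: 5 · 7^2 · 13^4 = 6997445

6997445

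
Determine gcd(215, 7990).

Euclid: 7990 = 37·215 + 35; 215 = 6·35 + 5; 35 = 7·5 + 0. Last nonzero remainder: 5.

5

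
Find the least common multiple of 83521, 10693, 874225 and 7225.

83521 = 17⁴; 10693 = 17² · 37; 874225 = 5² · 11² · 17²; 7225 = 5² · 17²
lcm takes max exponent of each prime: 5² · 11² · 17⁴ · 37 = 9348087925

9348087925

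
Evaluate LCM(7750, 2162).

8377750

gcd first: 7750 = 3·2162 + 1264; 2162 = 1·1264 + 898; 1264 = 1·898 + 366; 898 = 2·366 + 166; 366 = 2·166 + 34; 166 = 4·34 + 30; 34 = 1·30 + 4; 30 = 7·4 + 2; 4 = 2·2 + 0 → gcd = 2
lcm = 7750·2162/gcd = 16755500/2 = 8377750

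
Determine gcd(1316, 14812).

Euclid: 14812 = 11·1316 + 336; 1316 = 3·336 + 308; 336 = 1·308 + 28; 308 = 11·28 + 0. Last nonzero remainder: 28.

28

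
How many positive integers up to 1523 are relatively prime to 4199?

1253

4199 = 13·17·19. Inclusion–exclusion on these primes:
1523 − ⌊1523/13⌋ − ⌊1523/17⌋ − ⌊1523/19⌋ + ⌊1523/221⌋ + ⌊1523/247⌋ + ⌊1523/323⌋ − ⌊1523/4199⌋ = 1253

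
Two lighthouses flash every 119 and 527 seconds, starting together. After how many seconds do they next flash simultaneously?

gcd first: 527 = 4·119 + 51; 119 = 2·51 + 17; 51 = 3·17 + 0 → gcd = 17
lcm = 119·527/gcd = 62713/17 = 3689

3689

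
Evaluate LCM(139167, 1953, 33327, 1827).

lcm(139167, 1953) = 139167·1953/gcd = 271793151/63 = 4314177
lcm(4314177, 33327) = 4314177·33327/gcd = 143778576879/63 = 2282199633
lcm(2282199633, 1827) = 2282199633·1827/gcd = 4169578729491/63 = 66183789357

66183789357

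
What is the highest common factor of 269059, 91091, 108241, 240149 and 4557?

49

gcd(269059, 91091): 269059 = 2·91091 + 86877; 91091 = 1·86877 + 4214; 86877 = 20·4214 + 2597; 4214 = 1·2597 + 1617; 2597 = 1·1617 + 980; 1617 = 1·980 + 637; 980 = 1·637 + 343; 637 = 1·343 + 294; 343 = 1·294 + 49; 294 = 6·49 + 0 → 49
gcd(49, 108241): 108241 = 2209·49 + 0 → 49
gcd(49, 240149): 240149 = 4901·49 + 0 → 49
gcd(49, 4557): 4557 = 93·49 + 0 → 49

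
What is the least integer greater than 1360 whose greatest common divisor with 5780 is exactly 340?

5780 = 340·17. Any x with gcd(x, 5780) = 340 is a multiple of 340, say 340s, with s coprime to 17.
Need s > 1360/340, so s ≥ 5. First s ≥ 5 with gcd(s, 17) = 1 is s = 5. Thus x = 340·5 = 1700.

1700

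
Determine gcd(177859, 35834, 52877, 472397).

177859 = 11 · 19 · 23 · 37; 35834 = 2 · 19 · 23 · 41; 52877 = 11² · 19 · 23; 472397 = 19 · 23² · 47
gcd takes min exponent of each prime: 19 · 23 = 437

437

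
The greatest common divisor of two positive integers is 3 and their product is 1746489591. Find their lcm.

Since gcd(u,v)·lcm(u,v) = uv, lcm = 1746489591/3 = 582163197.

582163197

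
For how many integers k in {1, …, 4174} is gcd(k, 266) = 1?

1695

266 = 2·7·19. Inclusion–exclusion on these primes:
4174 − ⌊4174/2⌋ − ⌊4174/7⌋ − ⌊4174/19⌋ + ⌊4174/14⌋ + ⌊4174/38⌋ + ⌊4174/133⌋ − ⌊4174/266⌋ = 1695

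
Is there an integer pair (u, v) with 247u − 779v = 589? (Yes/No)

Yes

By Bézout, 247u − 779v = 589 has integer solutions iff gcd(247, 779) | 589.
Euclid: 779 = 3·247 + 38; 247 = 6·38 + 19; 38 = 2·19 + 0. gcd = 19; 589 mod 19 = 0. Yes.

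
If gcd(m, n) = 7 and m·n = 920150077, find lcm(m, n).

gcd·lcm = product, so lcm = 920150077/7 = 131450011.

131450011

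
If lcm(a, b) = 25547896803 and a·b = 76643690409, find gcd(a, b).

3

From gcd × lcm = ab: gcd = 76643690409 / 25547896803 = 3.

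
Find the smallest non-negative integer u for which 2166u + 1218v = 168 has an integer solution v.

gcd(2166, 1218) = 6 (Euclid: 2166 = 1·1218 + 948; 1218 = 1·948 + 270; 948 = 3·270 + 138; 270 = 1·138 + 132; 138 = 1·132 + 6; 132 = 22·6 + 0), and 6 | 168.
Extended Euclid: 2166·(9) + 1218·(-16) = 6. Scale by 28: u₀ = 252.
General solution u = u₀ + 203t; reducing mod 203 gives u = 49 (and v = -87).

49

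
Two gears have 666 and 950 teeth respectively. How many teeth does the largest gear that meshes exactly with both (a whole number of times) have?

2

Euclid: 950 = 1·666 + 284; 666 = 2·284 + 98; 284 = 2·98 + 88; 98 = 1·88 + 10; 88 = 8·10 + 8; 10 = 1·8 + 2; 8 = 4·2 + 0. Last nonzero remainder: 2.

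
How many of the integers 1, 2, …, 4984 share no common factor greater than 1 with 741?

Prime factors of 741: 3, 13, 19. Count integers ≤ 4984 divisible by none of them.
By inclusion–exclusion: 4984 − ⌊4984/3⌋ − ⌊4984/13⌋ − ⌊4984/19⌋ + ⌊4984/39⌋ + ⌊4984/57⌋ + ⌊4984/247⌋ − ⌊4984/741⌋ = 2906.

2906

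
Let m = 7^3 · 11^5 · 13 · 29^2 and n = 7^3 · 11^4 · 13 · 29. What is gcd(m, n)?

1893242351

min exponent per shared prime: 7^3 · 11^4 · 13 · 29 = 1893242351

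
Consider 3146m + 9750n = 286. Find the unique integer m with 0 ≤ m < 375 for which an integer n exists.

Reduce mod 9750: 3146m ≡ 286 (mod 9750). With g = gcd(3146, 9750) = 26 dividing 286, divide through: 121m ≡ 11 (mod 375).
Since gcd(121, 375) = 1, m ≡ 11·(121)⁻¹ ≡ 341 (mod 375). Smallest non-negative: 341.

341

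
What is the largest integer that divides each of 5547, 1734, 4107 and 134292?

5547 = 3 · 43²; 1734 = 2 · 3 · 17²; 4107 = 3 · 37²; 134292 = 2² · 3 · 19² · 31
gcd takes min exponent of each prime: 3 = 3

3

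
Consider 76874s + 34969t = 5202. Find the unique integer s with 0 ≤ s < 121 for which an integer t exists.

Reduce mod 34969: 76874s ≡ 5202 (mod 34969). With g = gcd(76874, 34969) = 289 dividing 5202, divide through: 266s ≡ 18 (mod 121).
Since gcd(266, 121) = 1, s ≡ 18·(266)⁻¹ ≡ 31 (mod 121). Smallest non-negative: 31.

31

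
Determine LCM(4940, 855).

44460

4940 = 2² · 5 · 13 · 19; 855 = 3² · 5 · 19
max exponents: 2² · 3² · 5 · 13 · 19 = 44460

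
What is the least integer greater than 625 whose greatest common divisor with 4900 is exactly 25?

4900 = 25·196. Any x with gcd(x, 4900) = 25 is a multiple of 25, say 25s, with s coprime to 196.
Need s > 625/25, so s ≥ 26. First s ≥ 26 with gcd(s, 196) = 1 is s = 27. Thus x = 25·27 = 675.

675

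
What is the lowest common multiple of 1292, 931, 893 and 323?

2975476

1292 = 2² · 17 · 19; 931 = 7² · 19; 893 = 19 · 47; 323 = 17 · 19
lcm takes max exponent of each prime: 2² · 7² · 17 · 19 · 47 = 2975476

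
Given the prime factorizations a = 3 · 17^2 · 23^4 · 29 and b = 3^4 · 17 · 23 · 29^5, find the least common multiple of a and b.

max exponent per prime: 3^4 · 17^2 · 23^4 · 29^5 = 134364393211056381

134364393211056381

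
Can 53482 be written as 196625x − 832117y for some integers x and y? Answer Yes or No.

Yes

gcd(196625, 832117): 832117 = 4·196625 + 45617; 196625 = 4·45617 + 14157; 45617 = 3·14157 + 3146; 14157 = 4·3146 + 1573; 3146 = 2·1573 + 0 → 1573
1573 divides 53482, so a solution exists.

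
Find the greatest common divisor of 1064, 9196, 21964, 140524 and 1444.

gcd(1064, 9196): 9196 = 8·1064 + 684; 1064 = 1·684 + 380; 684 = 1·380 + 304; 380 = 1·304 + 76; 304 = 4·76 + 0 → 76
gcd(76, 21964): 21964 = 289·76 + 0 → 76
gcd(76, 140524): 140524 = 1849·76 + 0 → 76
gcd(76, 1444): 1444 = 19·76 + 0 → 76

76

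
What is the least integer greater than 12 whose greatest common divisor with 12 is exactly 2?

gcd(x, 12) = 2 forces 2 | x; write x = 2s. Then gcd(2s, 2·6) = 2·gcd(s, 6), so need gcd(s, 6) = 1.
2s > 12 gives s ≥ 7. The least s ≥ 7 coprime to 6 is 7, so x = 2·7 = 14.

14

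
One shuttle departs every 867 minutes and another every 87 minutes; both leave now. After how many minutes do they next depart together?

867 = 3 · 17²; 87 = 3 · 29
max exponents: 3 · 17² · 29 = 25143

25143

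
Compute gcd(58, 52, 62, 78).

gcd(58, 52): 58 = 1·52 + 6; 52 = 8·6 + 4; 6 = 1·4 + 2; 4 = 2·2 + 0 → 2
gcd(2, 62): 62 = 31·2 + 0 → 2
gcd(2, 78): 78 = 39·2 + 0 → 2

2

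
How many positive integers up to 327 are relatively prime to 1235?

1235 = 5·13·19. Inclusion–exclusion on these primes:
327 − ⌊327/5⌋ − ⌊327/13⌋ − ⌊327/19⌋ + ⌊327/65⌋ + ⌊327/95⌋ + ⌊327/247⌋ − ⌊327/1235⌋ = 229

229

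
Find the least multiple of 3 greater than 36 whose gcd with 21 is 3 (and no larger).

gcd(a, 21) = 3 forces 3 | a; write a = 3s. Then gcd(3s, 3·7) = 3·gcd(s, 7), so need gcd(s, 7) = 1.
3s > 36 gives s ≥ 13. The least s ≥ 13 coprime to 7 is 13, so a = 3·13 = 39.

39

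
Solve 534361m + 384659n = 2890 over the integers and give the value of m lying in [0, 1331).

406

gcd(534361, 384659) = 289 (Euclid: 534361 = 1·384659 + 149702; 384659 = 2·149702 + 85255; 149702 = 1·85255 + 64447; 85255 = 1·64447 + 20808; 64447 = 3·20808 + 2023; 20808 = 10·2023 + 578; 2023 = 3·578 + 289; 578 = 2·289 + 0), and 289 | 2890.
Extended Euclid: 534361·(573) + 384659·(-796) = 289. Scale by 10: m₀ = 5730.
General solution m = m₀ + 1331t; reducing mod 1331 gives m = 406 (and n = -564).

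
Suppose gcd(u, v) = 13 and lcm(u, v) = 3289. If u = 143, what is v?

u·v = gcd·lcm = 13·3289 = 42757, so v = 42757/143 = 299.

299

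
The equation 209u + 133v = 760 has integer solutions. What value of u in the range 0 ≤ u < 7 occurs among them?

3

Euclid: 209 = 1·133 + 76; 133 = 1·76 + 57; 76 = 1·57 + 19; 57 = 3·19 + 0 → gcd = 19; 760 = 19·40.
Back-substitution yields 209·(2) + 133·(-3) = 19, so one solution is u = 2·40 = 80, v = -3·40 = -120.
Solutions in u differ by 133/19 = 7; the one in [0, 7) is 80 mod 7 = 3.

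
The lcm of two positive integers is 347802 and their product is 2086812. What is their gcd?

gcd·lcm = product, so gcd = 2086812/347802 = 6.

6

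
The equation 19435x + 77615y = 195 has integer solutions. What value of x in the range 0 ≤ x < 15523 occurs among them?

Reduce mod 77615: 19435x ≡ 195 (mod 77615). With g = gcd(19435, 77615) = 5 dividing 195, divide through: 3887x ≡ 39 (mod 15523).
Since gcd(3887, 15523) = 1, x ≡ 39·(3887)⁻¹ ≡ 1869 (mod 15523). Smallest non-negative: 1869.

1869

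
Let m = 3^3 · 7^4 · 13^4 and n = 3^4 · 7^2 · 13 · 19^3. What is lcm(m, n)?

max exponent per prime: 3^4 · 7^4 · 13^4 · 19^3 = 38098808257419

38098808257419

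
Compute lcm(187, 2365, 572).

187 = 11 · 17; 2365 = 5 · 11 · 43; 572 = 2² · 11 · 13
lcm takes max exponent of each prime: 2² · 5 · 11 · 13 · 17 · 43 = 2090660

2090660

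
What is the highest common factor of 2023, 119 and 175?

gcd(2023, 119): 2023 = 17·119 + 0 → 119
gcd(119, 175): 175 = 1·119 + 56; 119 = 2·56 + 7; 56 = 8·7 + 0 → 7

7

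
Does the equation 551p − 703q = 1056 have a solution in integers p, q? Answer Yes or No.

gcd(551, 703): 703 = 1·551 + 152; 551 = 3·152 + 95; 152 = 1·95 + 57; 95 = 1·57 + 38; 57 = 1·38 + 19; 38 = 2·19 + 0 → 19
19 does not divide 1056, so a solution does not exist.

No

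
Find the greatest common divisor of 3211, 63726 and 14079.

3211 = 13² · 19; 63726 = 2 · 3 · 13 · 19 · 43; 14079 = 3 · 13 · 19²
gcd takes min exponent of each prime: 13 · 19 = 247

247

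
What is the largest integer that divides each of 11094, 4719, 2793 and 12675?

gcd(11094, 4719): 11094 = 2·4719 + 1656; 4719 = 2·1656 + 1407; 1656 = 1·1407 + 249; 1407 = 5·249 + 162; 249 = 1·162 + 87; 162 = 1·87 + 75; 87 = 1·75 + 12; 75 = 6·12 + 3; 12 = 4·3 + 0 → 3
gcd(3, 2793): 2793 = 931·3 + 0 → 3
gcd(3, 12675): 12675 = 4225·3 + 0 → 3

3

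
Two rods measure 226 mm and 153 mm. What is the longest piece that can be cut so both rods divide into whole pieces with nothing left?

1

Euclid: 226 = 1·153 + 73; 153 = 2·73 + 7; 73 = 10·7 + 3; 7 = 2·3 + 1; 3 = 3·1 + 0. Last nonzero remainder: 1.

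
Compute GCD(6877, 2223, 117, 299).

gcd(6877, 2223): 6877 = 3·2223 + 208; 2223 = 10·208 + 143; 208 = 1·143 + 65; 143 = 2·65 + 13; 65 = 5·13 + 0 → 13
gcd(13, 117): 117 = 9·13 + 0 → 13
gcd(13, 299): 299 = 23·13 + 0 → 13

13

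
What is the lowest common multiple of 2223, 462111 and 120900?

81655013700

2223 = 3² · 13 · 19; 462111 = 3 · 13 · 17² · 41; 120900 = 2² · 3 · 5² · 13 · 31
lcm takes max exponent of each prime: 2² · 3² · 5² · 13 · 17² · 19 · 31 · 41 = 81655013700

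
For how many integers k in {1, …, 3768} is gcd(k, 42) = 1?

42 = 2·3·7. Inclusion–exclusion on these primes:
3768 − ⌊3768/2⌋ − ⌊3768/3⌋ − ⌊3768/7⌋ + ⌊3768/6⌋ + ⌊3768/14⌋ + ⌊3768/21⌋ − ⌊3768/42⌋ = 1077

1077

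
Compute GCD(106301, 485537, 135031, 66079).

gcd(106301, 485537): 485537 = 4·106301 + 60333; 106301 = 1·60333 + 45968; 60333 = 1·45968 + 14365; 45968 = 3·14365 + 2873; 14365 = 5·2873 + 0 → 2873
gcd(2873, 135031): 135031 = 47·2873 + 0 → 2873
gcd(2873, 66079): 66079 = 23·2873 + 0 → 2873

2873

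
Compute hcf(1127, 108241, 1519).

gcd(1127, 108241): 108241 = 96·1127 + 49; 1127 = 23·49 + 0 → 49
gcd(49, 1519): 1519 = 31·49 + 0 → 49

49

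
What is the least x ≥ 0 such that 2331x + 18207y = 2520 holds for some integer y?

Euclid: 18207 = 7·2331 + 1890; 2331 = 1·1890 + 441; 1890 = 4·441 + 126; 441 = 3·126 + 63; 126 = 2·63 + 0 → gcd = 63; 2520 = 63·40.
Back-substitution yields 2331·(125) + 18207·(-16) = 63, so one solution is x = 125·40 = 5000, y = -16·40 = -640.
Solutions in x differ by 18207/63 = 289; the one in [0, 289) is 5000 mod 289 = 87.

87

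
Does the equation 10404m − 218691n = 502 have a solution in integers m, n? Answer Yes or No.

By Bézout, 10404m − 218691n = 502 has integer solutions iff gcd(10404, 218691) | 502.
Euclid: 218691 = 21·10404 + 207; 10404 = 50·207 + 54; 207 = 3·54 + 45; 54 = 1·45 + 9; 45 = 5·9 + 0. gcd = 9; 502 mod 9 = 7. No.

No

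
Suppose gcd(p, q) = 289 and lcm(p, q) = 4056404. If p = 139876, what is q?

8381

p·q = gcd·lcm = 289·4056404 = 1172300756, so q = 1172300756/139876 = 8381.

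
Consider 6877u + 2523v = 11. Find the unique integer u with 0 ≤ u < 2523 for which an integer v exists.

Euclid: 6877 = 2·2523 + 1831; 2523 = 1·1831 + 692; 1831 = 2·692 + 447; 692 = 1·447 + 245; 447 = 1·245 + 202; 245 = 1·202 + 43; 202 = 4·43 + 30; 43 = 1·30 + 13; 30 = 2·13 + 4; 13 = 3·4 + 1; 4 = 4·1 + 0 → gcd = 1; 11 = 1·11.
Back-substitution yields 6877·(-587) + 2523·(1600) = 1, so one solution is u = -587·11 = -6457, v = 1600·11 = 17600.
Solutions in u differ by 2523/1 = 2523; the one in [0, 2523) is -6457 mod 2523 = 1112.

1112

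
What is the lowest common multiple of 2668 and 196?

130732

2668 = 2² · 23 · 29; 196 = 2² · 7²
max exponents: 2² · 7² · 23 · 29 = 130732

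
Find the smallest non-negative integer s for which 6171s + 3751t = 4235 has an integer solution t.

Reduce mod 3751: 6171s ≡ 4235 (mod 3751). With g = gcd(6171, 3751) = 121 dividing 4235, divide through: 51s ≡ 35 (mod 31).
Since gcd(51, 31) = 1, s ≡ 35·(51)⁻¹ ≡ 25 (mod 31). Smallest non-negative: 25.

25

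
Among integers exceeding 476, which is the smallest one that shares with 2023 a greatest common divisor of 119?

gcd(t, 2023) = 119 forces 119 | t; write t = 119s. Then gcd(119s, 119·17) = 119·gcd(s, 17), so need gcd(s, 17) = 1.
119s > 476 gives s ≥ 5. The least s ≥ 5 coprime to 17 is 5, so t = 119·5 = 595.

595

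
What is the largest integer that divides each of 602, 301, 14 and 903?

7

602 = 2 · 7 · 43; 301 = 7 · 43; 14 = 2 · 7; 903 = 3 · 7 · 43
gcd takes min exponent of each prime: 7 = 7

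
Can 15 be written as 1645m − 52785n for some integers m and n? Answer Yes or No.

Yes

By Bézout, 1645m − 52785n = 15 has integer solutions iff gcd(1645, 52785) | 15.
Euclid: 52785 = 32·1645 + 145; 1645 = 11·145 + 50; 145 = 2·50 + 45; 50 = 1·45 + 5; 45 = 9·5 + 0. gcd = 5; 15 mod 5 = 0. Yes.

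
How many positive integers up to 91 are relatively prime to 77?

77 = 7·11. Inclusion–exclusion on these primes:
91 − ⌊91/7⌋ − ⌊91/11⌋ + ⌊91/77⌋ = 71

71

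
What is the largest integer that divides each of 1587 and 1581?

1587 = 3 · 23²
1581 = 3 · 17 · 31
Common: 3 = 3

3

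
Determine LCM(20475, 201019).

gcd first: 201019 = 9·20475 + 16744; 20475 = 1·16744 + 3731; 16744 = 4·3731 + 1820; 3731 = 2·1820 + 91; 1820 = 20·91 + 0 → gcd = 91
lcm = 20475·201019/gcd = 4115864025/91 = 45229275

45229275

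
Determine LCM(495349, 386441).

10074903311

gcd first: 495349 = 1·386441 + 108908; 386441 = 3·108908 + 59717; 108908 = 1·59717 + 49191; 59717 = 1·49191 + 10526; 49191 = 4·10526 + 7087; 10526 = 1·7087 + 3439; 7087 = 2·3439 + 209; 3439 = 16·209 + 95; 209 = 2·95 + 19; 95 = 5·19 + 0 → gcd = 19
lcm = 495349·386441/gcd = 191423162909/19 = 10074903311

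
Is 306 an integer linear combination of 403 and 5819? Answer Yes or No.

gcd(403, 5819): 5819 = 14·403 + 177; 403 = 2·177 + 49; 177 = 3·49 + 30; 49 = 1·30 + 19; 30 = 1·19 + 11; 19 = 1·11 + 8; 11 = 1·8 + 3; 8 = 2·3 + 2; 3 = 1·2 + 1; 2 = 2·1 + 0 → 1
1 divides 306, so a solution exists.

Yes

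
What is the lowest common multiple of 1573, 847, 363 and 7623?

1573 = 11² · 13; 847 = 7 · 11²; 363 = 3 · 11²; 7623 = 3² · 7 · 11²
lcm takes max exponent of each prime: 3² · 7 · 11² · 13 = 99099

99099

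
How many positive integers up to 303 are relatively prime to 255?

152

Prime factors of 255: 3, 5, 17. Count integers ≤ 303 divisible by none of them.
By inclusion–exclusion: 303 − ⌊303/3⌋ − ⌊303/5⌋ − ⌊303/17⌋ + ⌊303/15⌋ + ⌊303/51⌋ + ⌊303/85⌋ − ⌊303/255⌋ = 152.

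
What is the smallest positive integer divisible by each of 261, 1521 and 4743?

261 = 3² · 29; 1521 = 3² · 13²; 4743 = 3² · 17 · 31
lcm takes max exponent of each prime: 3² · 13² · 17 · 29 · 31 = 23245443

23245443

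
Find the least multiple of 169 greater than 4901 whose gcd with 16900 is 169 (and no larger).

5239

Multiples of 169 above 4901: 169·30, 169·31, … . Need the cofactor coprime to 16900/169 = 100.
Checking s = 30, 31, … the first with gcd(s, 100) = 1 is s = 31, giving 5239.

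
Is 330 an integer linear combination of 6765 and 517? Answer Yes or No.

Yes

gcd(6765, 517): 6765 = 13·517 + 44; 517 = 11·44 + 33; 44 = 1·33 + 11; 33 = 3·11 + 0 → 11
11 divides 330, so a solution exists.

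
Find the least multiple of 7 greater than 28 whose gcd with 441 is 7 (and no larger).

35

Multiples of 7 above 28: 7·5, 7·6, … . Need the cofactor coprime to 441/7 = 63.
Checking s = 5, 6, … the first with gcd(s, 63) = 1 is s = 5, giving 35.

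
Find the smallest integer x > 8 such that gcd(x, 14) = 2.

gcd(x, 14) = 2 forces 2 | x; write x = 2s. Then gcd(2s, 2·7) = 2·gcd(s, 7), so need gcd(s, 7) = 1.
2s > 8 gives s ≥ 5. The least s ≥ 5 coprime to 7 is 5, so x = 2·5 = 10.

10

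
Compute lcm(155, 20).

620

gcd first: 155 = 7·20 + 15; 20 = 1·15 + 5; 15 = 3·5 + 0 → gcd = 5
lcm = 155·20/gcd = 3100/5 = 620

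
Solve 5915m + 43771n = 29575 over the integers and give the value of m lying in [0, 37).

5

gcd(5915, 43771) = 1183 (Euclid: 43771 = 7·5915 + 2366; 5915 = 2·2366 + 1183; 2366 = 2·1183 + 0), and 1183 | 29575.
Extended Euclid: 5915·(15) + 43771·(-2) = 1183. Scale by 25: m₀ = 375.
General solution m = m₀ + 37t; reducing mod 37 gives m = 5 (and n = 0).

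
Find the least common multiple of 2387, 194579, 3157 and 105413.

338567265421

lcm(2387, 194579) = 2387·194579/gcd = 464460073/77 = 6031949
lcm(6031949, 3157) = 6031949·3157/gcd = 19042862993/77 = 247309909
lcm(247309909, 105413) = 247309909·105413/gcd = 26069679437417/77 = 338567265421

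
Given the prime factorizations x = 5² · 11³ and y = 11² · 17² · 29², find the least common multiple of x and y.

8087455475

max exponent per prime: 5² · 11³ · 17² · 29² = 8087455475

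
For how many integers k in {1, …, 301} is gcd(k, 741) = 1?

176

741 = 3·13·19. Inclusion–exclusion on these primes:
301 − ⌊301/3⌋ − ⌊301/13⌋ − ⌊301/19⌋ + ⌊301/39⌋ + ⌊301/57⌋ + ⌊301/247⌋ − ⌊301/741⌋ = 176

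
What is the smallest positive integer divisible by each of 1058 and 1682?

gcd first: 1682 = 1·1058 + 624; 1058 = 1·624 + 434; 624 = 1·434 + 190; 434 = 2·190 + 54; 190 = 3·54 + 28; 54 = 1·28 + 26; 28 = 1·26 + 2; 26 = 13·2 + 0 → gcd = 2
lcm = 1058·1682/gcd = 1779556/2 = 889778

889778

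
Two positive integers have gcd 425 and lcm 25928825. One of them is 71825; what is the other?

Using pq = gcd(p,q)·lcm(p,q) = 425·25928825 = 11019750625, we get q = 11019750625/71825 = 153425.

153425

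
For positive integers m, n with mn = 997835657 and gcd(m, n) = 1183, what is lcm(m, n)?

gcd·lcm = product, so lcm = 997835657/1183 = 843479.

843479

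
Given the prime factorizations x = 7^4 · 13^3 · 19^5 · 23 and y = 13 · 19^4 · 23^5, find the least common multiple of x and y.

84067745696855777129

max exponent per prime: 7^4 · 13^3 · 19^5 · 23^5 = 84067745696855777129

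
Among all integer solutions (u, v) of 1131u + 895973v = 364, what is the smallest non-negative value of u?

55454

gcd(1131, 895973) = 13 (Euclid: 895973 = 792·1131 + 221; 1131 = 5·221 + 26; 221 = 8·26 + 13; 26 = 2·13 + 0), and 13 | 364.
Extended Euclid: 1131·(-32480) + 895973·(41) = 13. Scale by 28: u₀ = -909440.
General solution u = u₀ + 68921t; reducing mod 68921 gives u = 55454 (and v = -70).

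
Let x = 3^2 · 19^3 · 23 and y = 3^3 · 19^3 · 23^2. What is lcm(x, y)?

max exponent per prime: 3^3 · 19^3 · 23^2 = 97967097

97967097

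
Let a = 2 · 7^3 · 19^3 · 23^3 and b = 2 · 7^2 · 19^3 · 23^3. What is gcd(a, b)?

min exponent per shared prime: 2 · 7^2 · 19^3 · 23^3 = 8178438394

8178438394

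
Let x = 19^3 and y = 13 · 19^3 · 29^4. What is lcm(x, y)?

max exponent per prime: 13 · 19^3 · 29^4 = 63066124927

63066124927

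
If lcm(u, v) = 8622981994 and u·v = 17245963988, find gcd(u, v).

2

From gcd × lcm = uv: gcd = 17245963988 / 8622981994 = 2.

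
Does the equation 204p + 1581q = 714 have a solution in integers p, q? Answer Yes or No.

By Bézout, 204p + 1581q = 714 has integer solutions iff gcd(204, 1581) | 714.
Euclid: 1581 = 7·204 + 153; 204 = 1·153 + 51; 153 = 3·51 + 0. gcd = 51; 714 mod 51 = 0. Yes.

Yes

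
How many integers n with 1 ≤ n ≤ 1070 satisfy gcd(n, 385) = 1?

667

Prime factors of 385: 5, 7, 11. Count integers ≤ 1070 divisible by none of them.
By inclusion–exclusion: 1070 − ⌊1070/5⌋ − ⌊1070/7⌋ − ⌊1070/11⌋ + ⌊1070/35⌋ + ⌊1070/55⌋ + ⌊1070/77⌋ − ⌊1070/385⌋ = 667.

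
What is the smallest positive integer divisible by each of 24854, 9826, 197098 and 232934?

24854 = 2 · 17² · 43; 9826 = 2 · 17³; 197098 = 2 · 11 · 17² · 31; 232934 = 2 · 13 · 17² · 31
lcm takes max exponent of each prime: 2 · 11 · 13 · 17³ · 31 · 43 = 1873022294

1873022294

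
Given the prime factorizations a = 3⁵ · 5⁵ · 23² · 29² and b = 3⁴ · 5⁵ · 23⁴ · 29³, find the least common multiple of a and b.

5182766381896875

max exponent per prime: 3⁵ · 5⁵ · 23⁴ · 29³ = 5182766381896875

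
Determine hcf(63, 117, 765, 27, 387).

9

63 = 3² · 7; 117 = 3² · 13; 765 = 3² · 5 · 17; 27 = 3³; 387 = 3² · 43
gcd takes min exponent of each prime: 3² = 9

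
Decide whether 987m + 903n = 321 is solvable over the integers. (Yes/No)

gcd(987, 903): 987 = 1·903 + 84; 903 = 10·84 + 63; 84 = 1·63 + 21; 63 = 3·21 + 0 → 21
21 does not divide 321, so a solution does not exist.

No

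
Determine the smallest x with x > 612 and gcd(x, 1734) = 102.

714

Multiples of 102 above 612: 102·7, 102·8, … . Need the cofactor coprime to 1734/102 = 17.
Checking s = 7, 8, … the first with gcd(s, 17) = 1 is s = 7, giving 714.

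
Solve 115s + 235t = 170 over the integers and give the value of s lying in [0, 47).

gcd(115, 235) = 5 (Euclid: 235 = 2·115 + 5; 115 = 23·5 + 0), and 5 | 170.
Extended Euclid: 115·(-2) + 235·(1) = 5. Scale by 34: s₀ = -68.
General solution s = s₀ + 47k; reducing mod 47 gives s = 26 (and t = -12).

26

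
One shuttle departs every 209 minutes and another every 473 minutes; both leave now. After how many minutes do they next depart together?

8987

gcd first: 473 = 2·209 + 55; 209 = 3·55 + 44; 55 = 1·44 + 11; 44 = 4·11 + 0 → gcd = 11
lcm = 209·473/gcd = 98857/11 = 8987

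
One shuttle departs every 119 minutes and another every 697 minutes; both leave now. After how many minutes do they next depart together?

4879

119 = 7 · 17; 697 = 17 · 41
max exponents: 7 · 17 · 41 = 4879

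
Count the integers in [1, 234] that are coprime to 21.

21 = 3·7. Inclusion–exclusion on these primes:
234 − ⌊234/3⌋ − ⌊234/7⌋ + ⌊234/21⌋ = 134

134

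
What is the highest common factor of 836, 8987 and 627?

209

gcd(836, 8987): 8987 = 10·836 + 627; 836 = 1·627 + 209; 627 = 3·209 + 0 → 209
gcd(209, 627): 627 = 3·209 + 0 → 209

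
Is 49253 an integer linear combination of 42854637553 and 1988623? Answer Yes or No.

No

By Bézout, 42854637553m + 1988623n = 49253 has integer solutions iff gcd(42854637553, 1988623) | 49253.
Euclid: 42854637553 = 21549·1988623 + 1800526; 1988623 = 1·1800526 + 188097; 1800526 = 9·188097 + 107653; 188097 = 1·107653 + 80444; 107653 = 1·80444 + 27209; 80444 = 2·27209 + 26026; 27209 = 1·26026 + 1183; 26026 = 22·1183 + 0. gcd = 1183; 49253 mod 1183 = 750. No.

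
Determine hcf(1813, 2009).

Euclid: 2009 = 1·1813 + 196; 1813 = 9·196 + 49; 196 = 4·49 + 0. Last nonzero remainder: 49.

49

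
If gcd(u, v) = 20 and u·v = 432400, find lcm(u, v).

gcd·lcm = product, so lcm = 432400/20 = 21620.

21620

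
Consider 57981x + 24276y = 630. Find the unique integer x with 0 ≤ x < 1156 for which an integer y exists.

1102

Reduce mod 24276: 57981x ≡ 630 (mod 24276). With g = gcd(57981, 24276) = 21 dividing 630, divide through: 2761x ≡ 30 (mod 1156).
Since gcd(2761, 1156) = 1, x ≡ 30·(2761)⁻¹ ≡ 1102 (mod 1156). Smallest non-negative: 1102.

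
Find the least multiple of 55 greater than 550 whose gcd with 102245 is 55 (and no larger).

660

gcd(k, 102245) = 55 forces 55 | k; write k = 55s. Then gcd(55s, 55·1859) = 55·gcd(s, 1859), so need gcd(s, 1859) = 1.
55s > 550 gives s ≥ 11. The least s ≥ 11 coprime to 1859 is 12, so k = 55·12 = 660.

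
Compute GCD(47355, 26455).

Euclid: 47355 = 1·26455 + 20900; 26455 = 1·20900 + 5555; 20900 = 3·5555 + 4235; 5555 = 1·4235 + 1320; 4235 = 3·1320 + 275; 1320 = 4·275 + 220; 275 = 1·220 + 55; 220 = 4·55 + 0. Last nonzero remainder: 55.

55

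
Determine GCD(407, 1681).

1

Euclid: 1681 = 4·407 + 53; 407 = 7·53 + 36; 53 = 1·36 + 17; 36 = 2·17 + 2; 17 = 8·2 + 1; 2 = 2·1 + 0. Last nonzero remainder: 1.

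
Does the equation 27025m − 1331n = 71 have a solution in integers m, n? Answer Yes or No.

gcd(27025, 1331): 27025 = 20·1331 + 405; 1331 = 3·405 + 116; 405 = 3·116 + 57; 116 = 2·57 + 2; 57 = 28·2 + 1; 2 = 2·1 + 0 → 1
1 divides 71, so a solution exists.

Yes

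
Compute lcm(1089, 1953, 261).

6853077

lcm(1089, 1953) = 1089·1953/gcd = 2126817/9 = 236313
lcm(236313, 261) = 236313·261/gcd = 61677693/9 = 6853077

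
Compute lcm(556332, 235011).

gcd first: 556332 = 2·235011 + 86310; 235011 = 2·86310 + 62391; 86310 = 1·62391 + 23919; 62391 = 2·23919 + 14553; 23919 = 1·14553 + 9366; 14553 = 1·9366 + 5187; 9366 = 1·5187 + 4179; 5187 = 1·4179 + 1008; 4179 = 4·1008 + 147; 1008 = 6·147 + 126; 147 = 1·126 + 21; 126 = 6·21 + 0 → gcd = 21
lcm = 556332·235011/gcd = 130744139652/21 = 6225911412

6225911412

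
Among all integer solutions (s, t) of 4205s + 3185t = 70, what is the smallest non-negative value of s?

406

gcd(4205, 3185) = 5 (Euclid: 4205 = 1·3185 + 1020; 3185 = 3·1020 + 125; 1020 = 8·125 + 20; 125 = 6·20 + 5; 20 = 4·5 + 0), and 5 | 70.
Extended Euclid: 4205·(-153) + 3185·(202) = 5. Scale by 14: s₀ = -2142.
General solution s = s₀ + 637k; reducing mod 637 gives s = 406 (and t = -536).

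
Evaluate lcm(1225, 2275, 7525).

684775

1225 = 5² · 7²; 2275 = 5² · 7 · 13; 7525 = 5² · 7 · 43
lcm takes max exponent of each prime: 5² · 7² · 13 · 43 = 684775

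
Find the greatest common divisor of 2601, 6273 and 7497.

2601 = 3² · 17²; 6273 = 3² · 17 · 41; 7497 = 3² · 7² · 17
gcd takes min exponent of each prime: 3² · 17 = 153

153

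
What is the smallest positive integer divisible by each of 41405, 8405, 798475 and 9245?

41405 = 5 · 7² · 13²; 8405 = 5 · 41²; 798475 = 5² · 19 · 41²; 9245 = 5 · 43²
lcm takes max exponent of each prime: 5² · 7² · 13² · 19 · 41² · 43² = 12225905057275

12225905057275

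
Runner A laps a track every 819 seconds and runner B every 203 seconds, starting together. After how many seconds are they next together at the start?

gcd first: 819 = 4·203 + 7; 203 = 29·7 + 0 → gcd = 7
lcm = 819·203/gcd = 166257/7 = 23751

23751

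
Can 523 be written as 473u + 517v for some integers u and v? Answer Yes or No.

No

gcd(473, 517): 517 = 1·473 + 44; 473 = 10·44 + 33; 44 = 1·33 + 11; 33 = 3·11 + 0 → 11
11 does not divide 523, so a solution does not exist.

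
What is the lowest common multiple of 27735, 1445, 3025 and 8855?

27735 = 3 · 5 · 43²; 1445 = 5 · 17²; 3025 = 5² · 11²; 8855 = 5 · 7 · 11 · 23
lcm takes max exponent of each prime: 3 · 5² · 7 · 11² · 17² · 23 · 43² = 780741498075

780741498075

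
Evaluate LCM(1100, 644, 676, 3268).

24452728300

1100 = 2² · 5² · 11; 644 = 2² · 7 · 23; 676 = 2² · 13²; 3268 = 2² · 19 · 43
lcm takes max exponent of each prime: 2² · 5² · 7 · 11 · 13² · 19 · 23 · 43 = 24452728300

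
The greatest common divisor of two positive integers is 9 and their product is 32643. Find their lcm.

3627

Since gcd(u,v)·lcm(u,v) = uv, lcm = 32643/9 = 3627.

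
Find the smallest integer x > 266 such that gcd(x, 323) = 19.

285

323 = 19·17. Any x with gcd(x, 323) = 19 is a multiple of 19, say 19s, with s coprime to 17.
Need s > 266/19, so s ≥ 15. First s ≥ 15 with gcd(s, 17) = 1 is s = 15. Thus x = 19·15 = 285.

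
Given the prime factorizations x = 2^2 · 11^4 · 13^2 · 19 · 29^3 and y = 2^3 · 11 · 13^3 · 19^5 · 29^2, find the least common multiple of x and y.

15540063282384588376

max exponent per prime: 2^3 · 11^4 · 13^3 · 19^5 · 29^3 = 15540063282384588376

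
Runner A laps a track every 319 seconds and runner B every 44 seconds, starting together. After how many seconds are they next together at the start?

1276

319 = 11 · 29; 44 = 2² · 11
max exponents: 2² · 11 · 29 = 1276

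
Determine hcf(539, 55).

Euclid: 539 = 9·55 + 44; 55 = 1·44 + 11; 44 = 4·11 + 0. Last nonzero remainder: 11.

11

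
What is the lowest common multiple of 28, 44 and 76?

28 = 2² · 7; 44 = 2² · 11; 76 = 2² · 19
lcm takes max exponent of each prime: 2² · 7 · 11 · 19 = 5852

5852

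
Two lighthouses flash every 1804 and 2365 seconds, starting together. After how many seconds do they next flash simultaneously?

gcd first: 2365 = 1·1804 + 561; 1804 = 3·561 + 121; 561 = 4·121 + 77; 121 = 1·77 + 44; 77 = 1·44 + 33; 44 = 1·33 + 11; 33 = 3·11 + 0 → gcd = 11
lcm = 1804·2365/gcd = 4266460/11 = 387860

387860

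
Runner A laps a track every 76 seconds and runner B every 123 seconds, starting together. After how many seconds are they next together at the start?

76 = 2² · 19; 123 = 3 · 41
max exponents: 2² · 3 · 19 · 41 = 9348

9348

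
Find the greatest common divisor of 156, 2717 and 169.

13

gcd(156, 2717): 2717 = 17·156 + 65; 156 = 2·65 + 26; 65 = 2·26 + 13; 26 = 2·13 + 0 → 13
gcd(13, 169): 169 = 13·13 + 0 → 13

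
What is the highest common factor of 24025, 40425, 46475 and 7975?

25

24025 = 5² · 31²; 40425 = 3 · 5² · 7² · 11; 46475 = 5² · 11 · 13²; 7975 = 5² · 11 · 29
gcd takes min exponent of each prime: 5² = 25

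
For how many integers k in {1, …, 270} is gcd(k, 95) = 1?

95 = 5·19. Inclusion–exclusion on these primes:
270 − ⌊270/5⌋ − ⌊270/19⌋ + ⌊270/95⌋ = 204

204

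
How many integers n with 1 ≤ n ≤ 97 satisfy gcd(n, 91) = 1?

78

91 = 7·13. Inclusion–exclusion on these primes:
97 − ⌊97/7⌋ − ⌊97/13⌋ + ⌊97/91⌋ = 78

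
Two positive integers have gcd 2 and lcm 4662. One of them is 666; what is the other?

Using ab = gcd(a,b)·lcm(a,b) = 2·4662 = 9324, we get b = 9324/666 = 14.

14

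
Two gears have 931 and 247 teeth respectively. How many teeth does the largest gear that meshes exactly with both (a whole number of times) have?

19

931 = 7² · 19
247 = 13 · 19
Common: 19 = 19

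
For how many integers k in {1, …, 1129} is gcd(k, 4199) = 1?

4199 = 13·17·19. Inclusion–exclusion on these primes:
1129 − ⌊1129/13⌋ − ⌊1129/17⌋ − ⌊1129/19⌋ + ⌊1129/221⌋ + ⌊1129/247⌋ + ⌊1129/323⌋ − ⌊1129/4199⌋ = 930

930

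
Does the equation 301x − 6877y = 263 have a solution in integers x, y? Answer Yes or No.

Yes

By Bézout, 301x − 6877y = 263 has integer solutions iff gcd(301, 6877) | 263.
Euclid: 6877 = 22·301 + 255; 301 = 1·255 + 46; 255 = 5·46 + 25; 46 = 1·25 + 21; 25 = 1·21 + 4; 21 = 5·4 + 1; 4 = 4·1 + 0. gcd = 1; 263 mod 1 = 0. Yes.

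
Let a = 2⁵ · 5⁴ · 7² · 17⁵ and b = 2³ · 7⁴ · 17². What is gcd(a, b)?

113288

min exponent per shared prime: 2³ · 7² · 17² = 113288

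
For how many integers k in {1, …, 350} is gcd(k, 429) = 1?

197

Prime factors of 429: 3, 11, 13. Count integers ≤ 350 divisible by none of them.
By inclusion–exclusion: 350 − ⌊350/3⌋ − ⌊350/11⌋ − ⌊350/13⌋ + ⌊350/33⌋ + ⌊350/39⌋ + ⌊350/143⌋ − ⌊350/429⌋ = 197.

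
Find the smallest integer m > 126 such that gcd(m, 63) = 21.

gcd(m, 63) = 21 forces 21 | m; write m = 21s. Then gcd(21s, 21·3) = 21·gcd(s, 3), so need gcd(s, 3) = 1.
21s > 126 gives s ≥ 7. The least s ≥ 7 coprime to 3 is 7, so m = 21·7 = 147.

147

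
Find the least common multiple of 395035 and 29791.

395035 = 5 · 41² · 47; 29791 = 31³
max exponents: 5 · 31³ · 41² · 47 = 11768487685

11768487685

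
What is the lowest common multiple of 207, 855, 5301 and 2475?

33528825

207 = 3² · 23; 855 = 3² · 5 · 19; 5301 = 3² · 19 · 31; 2475 = 3² · 5² · 11
lcm takes max exponent of each prime: 3² · 5² · 11 · 19 · 23 · 31 = 33528825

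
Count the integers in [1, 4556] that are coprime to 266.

266 = 2·7·19. Inclusion–exclusion on these primes:
4556 − ⌊4556/2⌋ − ⌊4556/7⌋ − ⌊4556/19⌋ + ⌊4556/14⌋ + ⌊4556/38⌋ + ⌊4556/133⌋ − ⌊4556/266⌋ = 1850

1850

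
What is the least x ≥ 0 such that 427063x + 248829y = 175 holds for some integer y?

32128

Euclid: 427063 = 1·248829 + 178234; 248829 = 1·178234 + 70595; 178234 = 2·70595 + 37044; 70595 = 1·37044 + 33551; 37044 = 1·33551 + 3493; 33551 = 9·3493 + 2114; 3493 = 1·2114 + 1379; 2114 = 1·1379 + 735; 1379 = 1·735 + 644; 735 = 1·644 + 91; 644 = 7·91 + 7; 91 = 13·7 + 0 → gcd = 7; 175 = 7·25.
Back-substitution yields 427063·(2707) + 248829·(-4646) = 7, so one solution is x = 2707·25 = 67675, y = -4646·25 = -116150.
Solutions in x differ by 248829/7 = 35547; the one in [0, 35547) is 67675 mod 35547 = 32128.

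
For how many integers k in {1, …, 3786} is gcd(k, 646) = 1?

1688

Prime factors of 646: 2, 17, 19. Count integers ≤ 3786 divisible by none of them.
By inclusion–exclusion: 3786 − ⌊3786/2⌋ − ⌊3786/17⌋ − ⌊3786/19⌋ + ⌊3786/34⌋ + ⌊3786/38⌋ + ⌊3786/323⌋ − ⌊3786/646⌋ = 1688.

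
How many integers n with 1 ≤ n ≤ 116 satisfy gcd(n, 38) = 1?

Prime factors of 38: 2, 19. Count integers ≤ 116 divisible by none of them.
By inclusion–exclusion: 116 − ⌊116/2⌋ − ⌊116/19⌋ + ⌊116/38⌋ = 55.

55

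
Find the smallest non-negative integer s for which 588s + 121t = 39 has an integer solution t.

76

Reduce mod 121: 588s ≡ 39 (mod 121). With g = gcd(588, 121) = 1 dividing 39, divide through: 588s ≡ 39 (mod 121).
Since gcd(588, 121) = 1, s ≡ 39·(588)⁻¹ ≡ 76 (mod 121). Smallest non-negative: 76.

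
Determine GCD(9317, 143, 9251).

11

9317 = 7 · 11³; 143 = 11 · 13; 9251 = 11 · 29²
gcd takes min exponent of each prime: 11 = 11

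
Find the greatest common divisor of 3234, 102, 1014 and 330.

6

gcd(3234, 102): 3234 = 31·102 + 72; 102 = 1·72 + 30; 72 = 2·30 + 12; 30 = 2·12 + 6; 12 = 2·6 + 0 → 6
gcd(6, 1014): 1014 = 169·6 + 0 → 6
gcd(6, 330): 330 = 55·6 + 0 → 6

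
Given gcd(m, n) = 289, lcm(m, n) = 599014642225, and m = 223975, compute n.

772922119

m·n = gcd·lcm = 289·599014642225 = 173115231603025, so n = 173115231603025/223975 = 772922119.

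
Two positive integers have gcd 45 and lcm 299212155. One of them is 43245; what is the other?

311355

u·v = gcd·lcm = 45·299212155 = 13464546975, so v = 13464546975/43245 = 311355.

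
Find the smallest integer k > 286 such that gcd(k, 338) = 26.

Multiples of 26 above 286: 26·12, 26·13, … . Need the cofactor coprime to 338/26 = 13.
Checking s = 12, 13, … the first with gcd(s, 13) = 1 is s = 12, giving 312.

312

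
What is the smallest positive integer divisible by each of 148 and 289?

42772

148 = 2² · 37; 289 = 17²
max exponents: 2² · 17² · 37 = 42772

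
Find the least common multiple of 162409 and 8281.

7958041

162409 = 13² · 31²; 8281 = 7² · 13²
max exponents: 7² · 13² · 31² = 7958041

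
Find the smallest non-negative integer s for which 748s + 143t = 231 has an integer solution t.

Euclid: 748 = 5·143 + 33; 143 = 4·33 + 11; 33 = 3·11 + 0 → gcd = 11; 231 = 11·21.
Back-substitution yields 748·(-4) + 143·(21) = 11, so one solution is s = -4·21 = -84, t = 21·21 = 441.
Solutions in s differ by 143/11 = 13; the one in [0, 13) is -84 mod 13 = 7.

7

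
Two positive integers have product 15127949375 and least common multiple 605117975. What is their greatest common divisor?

25

From gcd × lcm = uv: gcd = 15127949375 / 605117975 = 25.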